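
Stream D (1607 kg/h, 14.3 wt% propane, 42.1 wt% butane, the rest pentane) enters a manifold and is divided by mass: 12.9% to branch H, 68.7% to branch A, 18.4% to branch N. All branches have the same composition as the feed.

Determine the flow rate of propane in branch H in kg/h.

Branch H total = 0.129×1607 = 207.3 kg/h.
propane in H = 0.143×207.3 = 29.644 kg/h.

29.64 kg/h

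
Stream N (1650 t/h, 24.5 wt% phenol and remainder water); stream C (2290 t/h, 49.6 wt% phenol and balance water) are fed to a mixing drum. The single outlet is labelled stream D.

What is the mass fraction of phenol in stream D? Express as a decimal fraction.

0.391

Total flow out = 1650 + 2290 = 3940 t/h.
phenol in = 1650×0.245 + 2290×0.496 = 1540.1 t/h.
phenol mass fraction in D = 1540.1/3940 = 0.391.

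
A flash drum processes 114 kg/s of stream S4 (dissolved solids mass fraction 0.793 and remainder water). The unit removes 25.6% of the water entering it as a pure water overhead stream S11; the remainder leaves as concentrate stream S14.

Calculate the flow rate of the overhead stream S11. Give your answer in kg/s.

water entering = 114×0.207 = 23.598 kg/s; overhead removed = 0.256×23.598 = 6.0411 kg/s.

6.041 kg/s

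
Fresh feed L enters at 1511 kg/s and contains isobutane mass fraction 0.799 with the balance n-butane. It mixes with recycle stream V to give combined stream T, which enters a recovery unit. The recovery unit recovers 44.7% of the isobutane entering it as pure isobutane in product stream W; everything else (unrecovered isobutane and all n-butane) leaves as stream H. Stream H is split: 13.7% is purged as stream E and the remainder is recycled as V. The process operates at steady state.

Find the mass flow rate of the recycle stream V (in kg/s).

3015 kg/s

n-butane enters only via L and leaves only via the purge: 1511×0.201 = 0.137×(n-butane in H), and the recovery unit passes all n-butane, so n-butane in T = n-butane in H = 2216.9 kg/s.
isobutane in T: m_A = 1511×0.799 + (1−0.137)·(1−0.447)·m_A, so m_A = 1207.3/0.5228 = 2309.4 kg/s.
H = (1−0.447)×2309.4 + 2216.9 = 3494 kg/s.
Recycle V = (1−0.137)×3494 = 3015.3 kg/s.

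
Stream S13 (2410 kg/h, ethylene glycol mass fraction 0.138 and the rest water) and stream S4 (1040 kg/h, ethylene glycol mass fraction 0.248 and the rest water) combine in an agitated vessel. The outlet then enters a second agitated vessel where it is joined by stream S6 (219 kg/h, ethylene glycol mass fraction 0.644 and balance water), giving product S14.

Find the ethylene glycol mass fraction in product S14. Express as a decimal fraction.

Overall, product flow = 3669 kg/h.
ethylene glycol in = 2410×0.138 + 1040×0.248 + 219×0.644 = 731.54 kg/h.
ethylene glycol fraction in S14 = 0.199.

0.199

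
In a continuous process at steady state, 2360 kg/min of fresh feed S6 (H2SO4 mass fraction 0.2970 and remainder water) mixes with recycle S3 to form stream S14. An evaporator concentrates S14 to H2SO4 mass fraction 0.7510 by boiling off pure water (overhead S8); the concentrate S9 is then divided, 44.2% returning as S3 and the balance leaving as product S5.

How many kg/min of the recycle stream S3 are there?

739.3 kg/min

Overall H2SO4 balance (none leaves overhead): H2SO4 in fresh feed = H2SO4 in product, i.e. 2360×0.297 = (1−0.442)·S9·0.751.
S9 = 700.92/(0.751×0.558) = 1672.6 kg/min.
Recycle S3 = 0.442×1672.6 = 739.29 kg/min.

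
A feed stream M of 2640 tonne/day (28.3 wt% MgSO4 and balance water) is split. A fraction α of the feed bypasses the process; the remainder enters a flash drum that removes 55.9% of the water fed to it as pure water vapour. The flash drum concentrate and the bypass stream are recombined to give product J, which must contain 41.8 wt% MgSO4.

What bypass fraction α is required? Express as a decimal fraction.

0.194

All 2640×0.283 = 747.12 tonne/day of MgSO4 reaches J, so J = 747.12/0.418 = 1787.4 tonne/day and vapour = 852.63 tonne/day.
The evaporator receives (1−α)·2640 of feed at 0.717 water and removes 0.559 of that water:
0.559×0.717×(1−α)×2640 = 852.63
(1−α) = 852.63/1058.1 = 0.8058;  α = 0.1942.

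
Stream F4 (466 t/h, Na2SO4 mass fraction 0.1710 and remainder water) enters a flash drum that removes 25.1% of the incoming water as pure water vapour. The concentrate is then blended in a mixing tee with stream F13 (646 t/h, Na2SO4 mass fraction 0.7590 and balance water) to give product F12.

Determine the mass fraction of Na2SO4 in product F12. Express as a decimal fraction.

Vapour removed = 0.251×0.829×466 = 96.965 t/h; concentrate = 369.04 t/h.
Na2SO4 reaching the mixer = 79.686 (from concentrate) + 646×0.759 = 570 t/h.
Product flow = 369.04 + 646 = 1015 t/h; Na2SO4 fraction = 0.5616.

0.5616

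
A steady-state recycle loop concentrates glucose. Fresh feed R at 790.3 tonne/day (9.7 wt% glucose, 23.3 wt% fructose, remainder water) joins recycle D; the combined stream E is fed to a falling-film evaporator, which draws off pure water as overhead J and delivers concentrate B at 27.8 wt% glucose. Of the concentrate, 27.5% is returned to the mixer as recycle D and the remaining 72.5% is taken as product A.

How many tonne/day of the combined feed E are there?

Overall glucose balance (none leaves overhead): glucose in fresh feed = glucose in product, i.e. 790.3×0.097 = (1−0.275)·B·0.278.
B = 76.659/(0.278×0.725) = 380.35 tonne/day.
Recycle D = 0.275×380.35 = 104.6 tonne/day.
Combined feed E = 790.3 + 104.6 = 894.9 tonne/day.

894.9 tonne/day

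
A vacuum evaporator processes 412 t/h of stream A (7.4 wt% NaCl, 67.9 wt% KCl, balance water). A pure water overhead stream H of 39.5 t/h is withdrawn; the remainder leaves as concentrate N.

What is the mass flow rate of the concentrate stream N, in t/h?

Concentrate = 412 − 39.5 = 372.5 t/h.

372.5 t/h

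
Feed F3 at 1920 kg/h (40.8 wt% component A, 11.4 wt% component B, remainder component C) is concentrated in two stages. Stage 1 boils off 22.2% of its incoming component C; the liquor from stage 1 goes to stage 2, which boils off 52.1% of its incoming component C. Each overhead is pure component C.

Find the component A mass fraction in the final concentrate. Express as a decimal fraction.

0.583

component C in feed = 1920×0.478 = 917.76 kg/h.
After stage 1: component C left = (1−0.222)×917.76 = 714.02; stream total = 1716.3 kg/h.
After stage 2: component C left = (1−0.521)×714.02 = 342.01; final concentrate = 1344.3 kg/h.
component A fraction = 783.36/1344.3 = 0.583.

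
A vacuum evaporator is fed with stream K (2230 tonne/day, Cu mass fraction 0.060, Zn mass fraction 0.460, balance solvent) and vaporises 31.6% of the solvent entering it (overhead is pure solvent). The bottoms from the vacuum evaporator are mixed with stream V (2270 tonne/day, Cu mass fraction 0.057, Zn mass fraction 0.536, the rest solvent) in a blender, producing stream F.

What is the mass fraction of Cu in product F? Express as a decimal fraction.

0.063

Vapour removed = 0.316×0.480×2230 = 338.25 tonne/day; concentrate = 1891.8 tonne/day.
Cu reaching the mixer = 133.8 (from concentrate) + 2270×0.057 = 263.19 tonne/day.
Product flow = 1891.8 + 2270 = 4161.8 tonne/day; Cu fraction = 0.063.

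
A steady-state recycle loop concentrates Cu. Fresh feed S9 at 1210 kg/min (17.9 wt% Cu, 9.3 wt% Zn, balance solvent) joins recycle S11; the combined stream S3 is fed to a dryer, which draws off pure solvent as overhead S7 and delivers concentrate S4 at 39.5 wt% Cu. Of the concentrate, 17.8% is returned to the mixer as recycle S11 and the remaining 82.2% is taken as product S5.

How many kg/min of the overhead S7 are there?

661.7 kg/min

Overall Cu balance (none leaves overhead): Cu in fresh feed = Cu in product, i.e. 1210×0.179 = (1−0.178)·S4·0.395.
S4 = 216.59/(0.395×0.822) = 667.07 kg/min.
Recycle S11 = 0.178×667.07 = 118.74 kg/min.
Combined feed S3 = 1210 + 118.74 = 1328.7 kg/min.
Overhead S7 = S3 − S4 = 1328.7 − 667.07 = 661.67 kg/min.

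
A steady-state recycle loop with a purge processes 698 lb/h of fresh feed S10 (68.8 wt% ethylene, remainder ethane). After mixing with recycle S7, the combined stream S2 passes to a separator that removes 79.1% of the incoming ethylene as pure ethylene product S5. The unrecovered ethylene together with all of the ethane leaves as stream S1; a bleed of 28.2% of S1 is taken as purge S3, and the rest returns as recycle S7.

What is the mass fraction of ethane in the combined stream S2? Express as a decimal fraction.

ethane enters only via S10 and leaves only via the purge: 698×0.312 = 0.282×(ethane in S1), and the separator passes all ethane, so ethane in S2 = ethane in S1 = 772.26 lb/h.
ethylene in S2: m_A = 698×0.688 + (1−0.282)·(1−0.791)·m_A, so m_A = 480.22/0.8499 = 565.01 lb/h.
S2 = 565.01 + 772.26 = 1337.3 lb/h.
ethane fraction in S2 = 772.26/1337.3 = 0.577.

0.577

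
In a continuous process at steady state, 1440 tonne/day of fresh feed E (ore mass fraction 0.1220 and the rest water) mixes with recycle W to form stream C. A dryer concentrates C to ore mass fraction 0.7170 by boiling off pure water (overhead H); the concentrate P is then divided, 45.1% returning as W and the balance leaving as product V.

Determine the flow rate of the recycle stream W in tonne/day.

Overall ore balance (none leaves overhead): ore in fresh feed = ore in product, i.e. 1440×0.122 = (1−0.451)·P·0.717.
P = 175.68/(0.717×0.549) = 446.3 tonne/day.
Recycle W = 0.451×446.3 = 201.28 tonne/day.

201.3 tonne/day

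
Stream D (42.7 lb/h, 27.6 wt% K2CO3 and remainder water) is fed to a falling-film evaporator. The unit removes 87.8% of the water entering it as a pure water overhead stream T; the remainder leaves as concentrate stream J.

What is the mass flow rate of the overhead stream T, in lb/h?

water entering = 42.7×0.724 = 30.915 lb/h; overhead removed = 0.878×30.915 = 27.143 lb/h.

27.14 lb/h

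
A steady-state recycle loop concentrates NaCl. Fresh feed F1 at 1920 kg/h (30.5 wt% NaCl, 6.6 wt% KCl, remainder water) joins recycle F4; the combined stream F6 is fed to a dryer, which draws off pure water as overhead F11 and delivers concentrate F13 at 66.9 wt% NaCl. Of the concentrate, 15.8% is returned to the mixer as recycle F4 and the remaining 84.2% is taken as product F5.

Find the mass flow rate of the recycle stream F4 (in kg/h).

164.3 kg/h

Overall NaCl balance (none leaves overhead): NaCl in fresh feed = NaCl in product, i.e. 1920×0.305 = (1−0.158)·F13·0.669.
F13 = 585.6/(0.669×0.842) = 1039.6 kg/h.
Recycle F4 = 0.158×1039.6 = 164.26 kg/h.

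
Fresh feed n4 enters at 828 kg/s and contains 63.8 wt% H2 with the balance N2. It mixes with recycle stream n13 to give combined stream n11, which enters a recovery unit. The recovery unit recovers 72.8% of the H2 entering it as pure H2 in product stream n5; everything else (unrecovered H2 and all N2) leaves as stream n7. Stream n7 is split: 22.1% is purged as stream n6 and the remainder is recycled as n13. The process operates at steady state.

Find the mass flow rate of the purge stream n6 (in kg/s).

340 kg/s

N2 enters only via n4 and leaves only via the purge: 828×0.362 = 0.221×(N2 in n7), and the recovery unit passes all N2, so N2 in n11 = N2 in n7 = 1356.3 kg/s.
H2 in n11: m_A = 828×0.638 + (1−0.221)·(1−0.728)·m_A, so m_A = 528.26/0.7881 = 670.29 kg/s.
n7 = (1−0.728)×670.29 + 1356.3 = 1538.6 kg/s.
Purge n6 = 0.221×1538.6 = 340.03 kg/s.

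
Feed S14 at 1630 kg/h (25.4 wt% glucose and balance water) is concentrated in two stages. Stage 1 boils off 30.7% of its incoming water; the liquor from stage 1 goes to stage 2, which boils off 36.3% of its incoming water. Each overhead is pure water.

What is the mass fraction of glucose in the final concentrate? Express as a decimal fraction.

water in feed = 1630×0.746 = 1216 kg/h.
After stage 1: water left = (1−0.307)×1216 = 842.67; stream total = 1256.7 kg/h.
After stage 2: water left = (1−0.363)×842.67 = 536.78; final concentrate = 950.8 kg/h.
glucose fraction = 414.02/950.8 = 0.435.

0.435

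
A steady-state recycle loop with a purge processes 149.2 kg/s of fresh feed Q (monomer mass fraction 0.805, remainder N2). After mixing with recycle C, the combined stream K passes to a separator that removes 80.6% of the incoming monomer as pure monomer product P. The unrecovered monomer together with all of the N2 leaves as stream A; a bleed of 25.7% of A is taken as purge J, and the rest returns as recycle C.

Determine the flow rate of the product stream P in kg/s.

113.1 kg/s

monomer in K: m_A = 149.2×0.805 + (1−0.257)·(1−0.806)·m_A, so m_A = 120.11/0.8559 = 140.33 kg/s.
Product P = 0.806×140.33 = 113.11 kg/s.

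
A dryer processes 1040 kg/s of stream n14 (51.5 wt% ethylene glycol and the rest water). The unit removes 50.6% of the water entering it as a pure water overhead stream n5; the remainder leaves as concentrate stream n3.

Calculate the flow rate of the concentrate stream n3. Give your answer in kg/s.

water entering = 1040×0.485 = 504.4 kg/s; overhead removed = 0.506×504.4 = 255.23 kg/s.
Concentrate = 1040 − 255.23 = 784.77 kg/s.

784.8 kg/s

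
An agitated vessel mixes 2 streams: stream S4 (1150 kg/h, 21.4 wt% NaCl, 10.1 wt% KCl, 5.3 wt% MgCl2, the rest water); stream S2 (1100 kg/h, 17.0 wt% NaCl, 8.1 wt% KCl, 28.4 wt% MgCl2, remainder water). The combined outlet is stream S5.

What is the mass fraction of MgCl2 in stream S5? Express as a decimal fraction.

Total flow out = 1150 + 1100 = 2250 kg/h.
MgCl2 in = 1150×0.053 + 1100×0.284 = 373.35 kg/h.
MgCl2 mass fraction in S5 = 373.35/2250 = 0.166.

0.166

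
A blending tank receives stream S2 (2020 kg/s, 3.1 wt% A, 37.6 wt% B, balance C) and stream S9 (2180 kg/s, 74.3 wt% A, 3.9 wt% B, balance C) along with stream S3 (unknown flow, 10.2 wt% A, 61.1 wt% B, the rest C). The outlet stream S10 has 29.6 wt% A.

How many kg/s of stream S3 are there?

Let S3 be the unknown flow. Total out = 4200 + S3.
A balance: 1682.4 + 0.102·S3 = 0.296·(4200 + S3)
(0.102 − 0.296)·S3 = 0.296×4200 − 1682.4 = -439.16
S3 = -439.16 / -0.194 = 2263.7 kg/s

2264 kg/s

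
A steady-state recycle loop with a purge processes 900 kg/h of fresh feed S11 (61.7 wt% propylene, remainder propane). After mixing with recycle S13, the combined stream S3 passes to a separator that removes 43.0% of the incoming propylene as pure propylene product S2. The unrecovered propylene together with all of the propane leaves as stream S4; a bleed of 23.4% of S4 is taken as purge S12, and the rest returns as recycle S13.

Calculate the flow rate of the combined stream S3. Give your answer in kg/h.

propane enters only via S11 and leaves only via the purge: 900×0.383 = 0.234×(propane in S4), and the separator passes all propane, so propane in S3 = propane in S4 = 1473.1 kg/h.
propylene in S3: m_A = 900×0.617 + (1−0.234)·(1−0.430)·m_A, so m_A = 555.3/0.5634 = 985.66 kg/h.
S3 = 985.66 + 1473.1 = 2458.7 kg/h.

2459 kg/h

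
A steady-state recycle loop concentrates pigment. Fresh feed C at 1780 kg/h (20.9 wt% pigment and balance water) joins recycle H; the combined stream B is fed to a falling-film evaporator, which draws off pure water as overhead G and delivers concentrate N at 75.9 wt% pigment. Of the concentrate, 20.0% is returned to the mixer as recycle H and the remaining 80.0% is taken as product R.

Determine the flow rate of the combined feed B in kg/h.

Overall pigment balance (none leaves overhead): pigment in fresh feed = pigment in product, i.e. 1780×0.209 = (1−0.200)·N·0.759.
N = 372.02/(0.759×0.800) = 612.68 kg/h.
Recycle H = 0.200×612.68 = 122.54 kg/h.
Combined feed B = 1780 + 122.54 = 1902.5 kg/h.

1903 kg/h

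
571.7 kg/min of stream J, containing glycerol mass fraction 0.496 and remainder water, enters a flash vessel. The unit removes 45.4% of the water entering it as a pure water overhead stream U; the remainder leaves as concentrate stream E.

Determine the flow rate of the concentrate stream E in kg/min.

water entering = 571.7×0.504 = 288.14 kg/min; overhead removed = 0.454×288.14 = 130.81 kg/min.
Concentrate = 571.7 − 130.81 = 440.89 kg/min.

440.9 kg/min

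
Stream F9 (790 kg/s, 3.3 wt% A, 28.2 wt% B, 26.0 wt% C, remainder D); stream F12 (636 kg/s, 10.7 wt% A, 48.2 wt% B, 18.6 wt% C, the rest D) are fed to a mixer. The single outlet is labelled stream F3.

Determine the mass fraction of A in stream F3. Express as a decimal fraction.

Total flow out = 790 + 636 = 1426 kg/s.
A in = 790×0.033 + 636×0.107 = 94.122 kg/s.
A mass fraction in F3 = 94.122/1426 = 0.066.

0.066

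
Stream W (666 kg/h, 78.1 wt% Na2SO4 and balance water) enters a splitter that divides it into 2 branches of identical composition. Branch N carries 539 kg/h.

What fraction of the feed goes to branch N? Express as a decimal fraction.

Fraction to N = 539/666 = 0.8093.

0.809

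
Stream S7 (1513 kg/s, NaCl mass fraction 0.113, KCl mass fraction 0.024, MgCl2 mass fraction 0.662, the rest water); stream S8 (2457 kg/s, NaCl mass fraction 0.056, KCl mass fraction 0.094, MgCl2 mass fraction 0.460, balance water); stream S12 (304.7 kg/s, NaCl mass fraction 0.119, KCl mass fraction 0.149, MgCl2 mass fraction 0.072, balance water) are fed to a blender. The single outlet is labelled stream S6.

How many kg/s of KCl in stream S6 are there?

KCl out = KCl in = 1513×0.024 + 2457×0.094 + 304.7×0.149 = 312.67 kg/s.

312.7 kg/s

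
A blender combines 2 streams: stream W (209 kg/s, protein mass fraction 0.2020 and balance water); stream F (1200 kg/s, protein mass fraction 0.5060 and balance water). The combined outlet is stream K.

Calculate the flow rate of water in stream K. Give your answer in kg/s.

759.6 kg/s

water out = water in = 209×0.798 + 1200×0.494 = 759.58 kg/s.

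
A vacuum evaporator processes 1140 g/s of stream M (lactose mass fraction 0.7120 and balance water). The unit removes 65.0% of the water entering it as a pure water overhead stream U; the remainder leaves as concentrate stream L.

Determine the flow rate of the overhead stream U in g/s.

213.4 g/s

water entering = 1140×0.288 = 328.32 g/s; overhead removed = 0.650×328.32 = 213.41 g/s.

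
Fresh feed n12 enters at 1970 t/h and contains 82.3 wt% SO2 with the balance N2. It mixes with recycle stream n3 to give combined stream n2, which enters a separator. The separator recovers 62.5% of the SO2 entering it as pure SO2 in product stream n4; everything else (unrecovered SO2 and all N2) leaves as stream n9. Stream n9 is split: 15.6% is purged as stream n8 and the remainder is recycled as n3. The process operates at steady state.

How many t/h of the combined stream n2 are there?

N2 enters only via n12 and leaves only via the purge: 1970×0.177 = 0.156×(N2 in n9), and the separator passes all N2, so N2 in n2 = N2 in n9 = 2235.2 t/h.
SO2 in n2: m_A = 1970×0.823 + (1−0.156)·(1−0.625)·m_A, so m_A = 1621.3/0.6835 = 2372.1 t/h.
n2 = 2372.1 + 2235.2 = 4607.3 t/h.

4607 t/h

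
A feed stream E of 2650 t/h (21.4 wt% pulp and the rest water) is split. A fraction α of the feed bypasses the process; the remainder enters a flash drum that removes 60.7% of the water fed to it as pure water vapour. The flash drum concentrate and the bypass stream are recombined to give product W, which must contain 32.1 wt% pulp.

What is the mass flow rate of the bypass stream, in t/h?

All 2650×0.214 = 567.1 t/h of pulp reaches W, so W = 567.1/0.321 = 1766.7 t/h and vapour = 883.33 t/h.
The evaporator receives (1−α)·2650 of feed at 0.786 water and removes 0.607 of that water:
0.607×0.786×(1−α)×2650 = 883.33
(1−α) = 883.33/1264.3 = 0.6987;  α = 0.3013.
Bypass flow = 0.3013×2650 = 798.54 t/h.

798.5 t/h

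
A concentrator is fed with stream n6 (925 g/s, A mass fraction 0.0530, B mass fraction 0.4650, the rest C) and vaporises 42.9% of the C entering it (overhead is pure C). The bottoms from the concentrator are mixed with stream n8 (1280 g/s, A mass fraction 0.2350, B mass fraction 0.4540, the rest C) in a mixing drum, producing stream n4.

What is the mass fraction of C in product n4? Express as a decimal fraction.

0.3241

Vapour removed = 0.429×0.482×925 = 191.27 g/s; concentrate = 733.73 g/s.
C reaching the mixer = 254.58 (from concentrate) + 1280×0.311 = 652.66 g/s.
Product flow = 733.73 + 1280 = 2013.7 g/s; C fraction = 0.3241.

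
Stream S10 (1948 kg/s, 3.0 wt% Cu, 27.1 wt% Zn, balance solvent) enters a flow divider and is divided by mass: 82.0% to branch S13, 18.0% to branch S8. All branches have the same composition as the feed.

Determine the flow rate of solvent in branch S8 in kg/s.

Branch S8 total = 0.180×1948 = 350.64 kg/s.
solvent in S8 = 0.699×350.64 = 245.1 kg/s.

245.1 kg/s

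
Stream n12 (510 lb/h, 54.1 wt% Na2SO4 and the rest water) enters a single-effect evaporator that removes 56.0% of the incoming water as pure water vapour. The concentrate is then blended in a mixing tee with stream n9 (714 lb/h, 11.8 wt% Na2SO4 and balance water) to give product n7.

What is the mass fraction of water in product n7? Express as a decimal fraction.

0.670

Vapour removed = 0.560×0.459×510 = 131.09 lb/h; concentrate = 378.91 lb/h.
water reaching the mixer = 103 (from concentrate) + 714×0.882 = 732.75 lb/h.
Product flow = 378.91 + 714 = 1092.9 lb/h; water fraction = 0.670.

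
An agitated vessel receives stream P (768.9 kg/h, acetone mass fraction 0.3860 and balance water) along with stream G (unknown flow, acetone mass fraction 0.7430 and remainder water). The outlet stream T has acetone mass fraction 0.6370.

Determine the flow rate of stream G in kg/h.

1821 kg/h

Let G be the unknown flow. Total out = 768.9 + G.
acetone balance: 296.8 + 0.743·G = 0.637·(768.9 + G)
(0.743 − 0.637)·G = 0.637×768.9 − 296.8 = 192.99
G = 192.99 / 0.106 = 1820.7 kg/h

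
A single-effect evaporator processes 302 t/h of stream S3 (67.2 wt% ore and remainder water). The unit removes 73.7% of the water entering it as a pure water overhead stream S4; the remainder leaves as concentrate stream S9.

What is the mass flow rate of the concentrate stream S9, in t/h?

water entering = 302×0.328 = 99.056 t/h; overhead removed = 0.737×99.056 = 73.004 t/h.
Concentrate = 302 − 73.004 = 229 t/h.

229 t/h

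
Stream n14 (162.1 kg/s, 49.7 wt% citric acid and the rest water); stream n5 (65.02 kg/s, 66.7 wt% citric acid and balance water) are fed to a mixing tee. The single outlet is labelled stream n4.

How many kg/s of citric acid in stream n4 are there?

123.9 kg/s

citric acid out = citric acid in = 162.1×0.497 + 65.02×0.667 = 123.93 kg/s.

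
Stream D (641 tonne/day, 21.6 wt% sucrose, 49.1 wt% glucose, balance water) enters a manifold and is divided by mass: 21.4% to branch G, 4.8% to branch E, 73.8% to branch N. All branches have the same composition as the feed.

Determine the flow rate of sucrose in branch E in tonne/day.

6.646 tonne/day

Branch E total = 0.048×641 = 30.768 tonne/day.
sucrose in E = 0.216×30.768 = 6.6459 tonne/day.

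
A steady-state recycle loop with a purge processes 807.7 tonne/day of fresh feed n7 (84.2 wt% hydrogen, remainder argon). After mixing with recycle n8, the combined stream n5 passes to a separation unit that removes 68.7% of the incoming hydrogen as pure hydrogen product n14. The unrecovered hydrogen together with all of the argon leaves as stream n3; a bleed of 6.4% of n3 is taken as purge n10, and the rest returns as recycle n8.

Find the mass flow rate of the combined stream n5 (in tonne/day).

argon enters only via n7 and leaves only via the purge: 807.7×0.158 = 0.064×(argon in n3), and the separation unit passes all argon, so argon in n5 = argon in n3 = 1994 tonne/day.
hydrogen in n5: m_A = 807.7×0.842 + (1−0.064)·(1−0.687)·m_A, so m_A = 680.08/0.7070 = 961.88 tonne/day.
n5 = 961.88 + 1994 = 2955.9 tonne/day.

2956 tonne/day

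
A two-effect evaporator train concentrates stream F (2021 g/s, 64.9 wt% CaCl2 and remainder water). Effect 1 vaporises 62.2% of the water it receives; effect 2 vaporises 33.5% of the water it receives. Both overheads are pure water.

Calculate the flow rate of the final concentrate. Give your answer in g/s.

1490 g/s

water in feed = 2021×0.351 = 709.37 g/s.
After stage 1: water left = (1−0.622)×709.37 = 268.14; stream total = 1579.8 g/s.
After stage 2: water left = (1−0.335)×268.14 = 178.31; final concentrate = 1489.9 g/s.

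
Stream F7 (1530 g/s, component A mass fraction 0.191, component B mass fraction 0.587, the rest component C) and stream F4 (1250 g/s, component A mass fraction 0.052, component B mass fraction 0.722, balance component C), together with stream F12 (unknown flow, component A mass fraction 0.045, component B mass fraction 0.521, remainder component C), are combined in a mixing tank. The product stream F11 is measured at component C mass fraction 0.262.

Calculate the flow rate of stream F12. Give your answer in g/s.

617.4 g/s

Let F12 be the unknown flow. Total out = 2780 + F12.
component C balance: 622.16 + 0.434·F12 = 0.262·(2780 + F12)
(0.434 − 0.262)·F12 = 0.262×2780 − 622.16 = 106.2
F12 = 106.2 / 0.172 = 617.44 g/s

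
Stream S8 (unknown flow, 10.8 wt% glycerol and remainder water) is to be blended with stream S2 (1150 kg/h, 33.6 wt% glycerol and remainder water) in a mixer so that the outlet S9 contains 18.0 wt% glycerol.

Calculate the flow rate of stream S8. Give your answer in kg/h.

2492 kg/h

Let S8 be the unknown flow. Total out = 1150 + S8.
glycerol balance: 386.4 + 0.108·S8 = 0.180·(1150 + S8)
(0.108 − 0.180)·S8 = 0.180×1150 − 386.4 = -179.4
S8 = -179.4 / -0.072 = 2491.7 kg/h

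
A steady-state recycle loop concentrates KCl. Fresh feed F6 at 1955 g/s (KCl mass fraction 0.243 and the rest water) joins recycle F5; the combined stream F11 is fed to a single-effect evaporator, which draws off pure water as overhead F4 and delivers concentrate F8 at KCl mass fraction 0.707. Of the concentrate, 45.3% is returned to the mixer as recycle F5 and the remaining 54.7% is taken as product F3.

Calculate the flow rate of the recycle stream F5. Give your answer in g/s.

Overall KCl balance (none leaves overhead): KCl in fresh feed = KCl in product, i.e. 1955×0.243 = (1−0.453)·F8·0.707.
F8 = 475.06/(0.707×0.547) = 1228.4 g/s.
Recycle F5 = 0.453×1228.4 = 556.47 g/s.

556.5 g/s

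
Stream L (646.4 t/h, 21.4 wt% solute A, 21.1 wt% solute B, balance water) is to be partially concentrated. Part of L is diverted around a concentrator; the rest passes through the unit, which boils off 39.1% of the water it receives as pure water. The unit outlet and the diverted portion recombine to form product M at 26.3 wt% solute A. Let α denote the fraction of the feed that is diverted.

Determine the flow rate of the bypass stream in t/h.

All 646.4×0.214 = 138.33 t/h of solute A reaches M, so M = 138.33/0.263 = 525.97 t/h and vapour = 120.43 t/h.
The evaporator receives (1−α)·646.4 of feed at 0.575 water and removes 0.391 of that water:
0.391×0.575×(1−α)×646.4 = 120.43
(1−α) = 120.43/145.33 = 0.8287;  α = 0.1713.
Bypass flow = 0.1713×646.4 = 110.73 t/h.

110.7 t/h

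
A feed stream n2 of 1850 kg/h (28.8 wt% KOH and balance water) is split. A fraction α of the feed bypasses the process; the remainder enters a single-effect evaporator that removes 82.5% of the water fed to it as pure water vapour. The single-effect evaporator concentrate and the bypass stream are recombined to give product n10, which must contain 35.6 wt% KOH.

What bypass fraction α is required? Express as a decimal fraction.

All 1850×0.288 = 532.8 kg/h of KOH reaches n10, so n10 = 532.8/0.356 = 1496.6 kg/h and vapour = 353.37 kg/h.
The evaporator receives (1−α)·1850 of feed at 0.712 water and removes 0.825 of that water:
0.825×0.712×(1−α)×1850 = 353.37
(1−α) = 353.37/1086.7 = 0.3252;  α = 0.6748.

0.675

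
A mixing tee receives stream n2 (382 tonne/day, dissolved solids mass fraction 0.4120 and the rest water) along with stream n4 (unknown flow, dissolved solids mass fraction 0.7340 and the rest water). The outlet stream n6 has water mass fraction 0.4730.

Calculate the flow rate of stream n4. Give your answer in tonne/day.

Let n4 be the unknown flow. Total out = 382 + n4.
water balance: 224.62 + 0.266·n4 = 0.473·(382 + n4)
(0.266 − 0.473)·n4 = 0.473×382 − 224.62 = -43.93
n4 = -43.93 / -0.207 = 212.22 tonne/day

212.2 tonne/day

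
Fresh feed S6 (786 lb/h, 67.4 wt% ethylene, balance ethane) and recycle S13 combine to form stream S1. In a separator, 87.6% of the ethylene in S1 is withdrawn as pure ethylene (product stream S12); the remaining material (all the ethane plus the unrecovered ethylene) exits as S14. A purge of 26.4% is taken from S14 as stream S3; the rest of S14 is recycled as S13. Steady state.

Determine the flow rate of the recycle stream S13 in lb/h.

767.6 lb/h

ethane enters only via S6 and leaves only via the purge: 786×0.326 = 0.264×(ethane in S14), and the separator passes all ethane, so ethane in S1 = ethane in S14 = 970.59 lb/h.
ethylene in S1: m_A = 786×0.674 + (1−0.264)·(1−0.876)·m_A, so m_A = 529.76/0.9087 = 582.97 lb/h.
S14 = (1−0.876)×582.97 + 970.59 = 1042.9 lb/h.
Recycle S13 = (1−0.264)×1042.9 = 767.56 lb/h.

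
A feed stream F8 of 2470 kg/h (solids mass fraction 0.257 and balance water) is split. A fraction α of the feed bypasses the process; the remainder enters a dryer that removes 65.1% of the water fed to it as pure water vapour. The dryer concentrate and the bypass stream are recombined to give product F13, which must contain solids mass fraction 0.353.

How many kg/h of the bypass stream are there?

1081 kg/h

All 2470×0.257 = 634.79 kg/h of solids reaches F13, so F13 = 634.79/0.353 = 1798.3 kg/h and vapour = 671.73 kg/h.
The evaporator receives (1−α)·2470 of feed at 0.743 water and removes 0.651 of that water:
0.651×0.743×(1−α)×2470 = 671.73
(1−α) = 671.73/1194.7 = 0.5622;  α = 0.4378.
Bypass flow = 0.4378×2470 = 1081.3 kg/h.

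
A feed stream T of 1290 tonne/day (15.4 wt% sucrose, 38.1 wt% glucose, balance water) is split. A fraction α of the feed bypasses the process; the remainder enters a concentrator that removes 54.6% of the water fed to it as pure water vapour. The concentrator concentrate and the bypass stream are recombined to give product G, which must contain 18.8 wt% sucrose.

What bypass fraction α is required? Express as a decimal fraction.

All 1290×0.154 = 198.66 tonne/day of sucrose reaches G, so G = 198.66/0.188 = 1056.7 tonne/day and vapour = 233.3 tonne/day.
The evaporator receives (1−α)·1290 of feed at 0.465 water and removes 0.546 of that water:
0.546×0.465×(1−α)×1290 = 233.3
(1−α) = 233.3/327.52 = 0.7123;  α = 0.2877.

0.288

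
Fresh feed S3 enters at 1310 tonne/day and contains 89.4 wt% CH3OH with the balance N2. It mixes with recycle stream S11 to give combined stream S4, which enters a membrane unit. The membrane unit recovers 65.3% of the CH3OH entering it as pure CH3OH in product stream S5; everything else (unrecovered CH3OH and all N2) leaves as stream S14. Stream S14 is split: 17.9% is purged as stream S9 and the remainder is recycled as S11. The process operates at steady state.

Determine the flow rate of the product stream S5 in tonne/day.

1069 tonne/day

CH3OH in S4: m_A = 1310×0.894 + (1−0.179)·(1−0.653)·m_A, so m_A = 1171.1/0.7151 = 1637.7 tonne/day.
Product S5 = 0.653×1637.7 = 1069.4 tonne/day.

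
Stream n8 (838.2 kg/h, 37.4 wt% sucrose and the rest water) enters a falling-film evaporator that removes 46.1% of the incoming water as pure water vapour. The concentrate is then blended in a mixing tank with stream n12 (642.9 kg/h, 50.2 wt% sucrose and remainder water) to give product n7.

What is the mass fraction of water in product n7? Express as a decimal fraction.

Vapour removed = 0.461×0.626×838.2 = 241.89 kg/h; concentrate = 596.31 kg/h.
water reaching the mixer = 282.82 (from concentrate) + 642.9×0.498 = 602.98 kg/h.
Product flow = 596.31 + 642.9 = 1239.2 kg/h; water fraction = 0.4866.

0.4866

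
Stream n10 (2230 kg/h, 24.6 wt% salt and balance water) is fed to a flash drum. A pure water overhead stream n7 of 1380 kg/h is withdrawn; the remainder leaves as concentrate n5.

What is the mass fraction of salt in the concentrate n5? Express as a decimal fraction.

salt is not removed: 2230×0.246 = 548.58 kg/h of salt enters n5.
Concentrate = 2230 − 1380 = 850 kg/h.
Mass fraction = 548.58/850 = 0.645.

0.645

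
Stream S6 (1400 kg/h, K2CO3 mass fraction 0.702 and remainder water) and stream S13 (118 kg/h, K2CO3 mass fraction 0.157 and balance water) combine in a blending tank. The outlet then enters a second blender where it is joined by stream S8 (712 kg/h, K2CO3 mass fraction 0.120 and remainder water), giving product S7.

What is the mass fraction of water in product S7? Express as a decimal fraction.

0.513

Overall, product flow = 2230 kg/h.
water in = 1400×0.298 + 118×0.843 + 712×0.880 = 1143.2 kg/h.
water fraction in S7 = 0.513.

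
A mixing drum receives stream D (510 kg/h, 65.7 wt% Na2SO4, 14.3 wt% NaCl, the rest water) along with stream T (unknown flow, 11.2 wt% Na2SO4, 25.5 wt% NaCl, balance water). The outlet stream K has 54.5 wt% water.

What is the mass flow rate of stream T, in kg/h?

1999 kg/h

Let T be the unknown flow. Total out = 510 + T.
water balance: 102 + 0.633·T = 0.545·(510 + T)
(0.633 − 0.545)·T = 0.545×510 − 102 = 175.95
T = 175.95 / 0.088 = 1999.4 kg/h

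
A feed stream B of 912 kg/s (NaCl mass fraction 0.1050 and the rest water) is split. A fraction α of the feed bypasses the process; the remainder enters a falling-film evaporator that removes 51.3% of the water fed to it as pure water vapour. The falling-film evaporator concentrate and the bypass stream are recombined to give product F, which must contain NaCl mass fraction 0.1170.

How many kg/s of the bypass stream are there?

708.3 kg/s

All 912×0.105 = 95.76 kg/s of NaCl reaches F, so F = 95.76/0.117 = 818.46 kg/s and vapour = 93.538 kg/s.
The evaporator receives (1−α)·912 of feed at 0.895 water and removes 0.513 of that water:
0.513×0.895×(1−α)×912 = 93.538
(1−α) = 93.538/418.73 = 0.2234;  α = 0.7766.
Bypass flow = 0.7766×912 = 708.27 kg/s.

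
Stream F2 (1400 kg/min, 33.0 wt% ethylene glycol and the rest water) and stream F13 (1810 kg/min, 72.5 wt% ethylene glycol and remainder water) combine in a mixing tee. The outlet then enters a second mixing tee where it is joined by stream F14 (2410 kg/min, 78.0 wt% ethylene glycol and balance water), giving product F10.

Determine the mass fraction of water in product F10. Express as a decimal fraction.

0.3498

Overall, product flow = 5620 kg/min.
water in = 1400×0.670 + 1810×0.275 + 2410×0.220 = 1966 kg/min.
water fraction in F10 = 0.3498.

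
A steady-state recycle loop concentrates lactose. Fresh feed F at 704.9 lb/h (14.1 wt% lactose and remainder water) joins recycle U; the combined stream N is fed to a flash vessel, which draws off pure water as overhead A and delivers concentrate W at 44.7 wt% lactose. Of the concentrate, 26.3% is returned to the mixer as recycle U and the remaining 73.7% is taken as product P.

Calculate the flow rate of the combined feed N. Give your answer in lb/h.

784.2 lb/h

Overall lactose balance (none leaves overhead): lactose in fresh feed = lactose in product, i.e. 704.9×0.141 = (1−0.263)·W·0.447.
W = 99.391/(0.447×0.737) = 301.7 lb/h.
Recycle U = 0.263×301.7 = 79.346 lb/h.
Combined feed N = 704.9 + 79.346 = 784.25 lb/h.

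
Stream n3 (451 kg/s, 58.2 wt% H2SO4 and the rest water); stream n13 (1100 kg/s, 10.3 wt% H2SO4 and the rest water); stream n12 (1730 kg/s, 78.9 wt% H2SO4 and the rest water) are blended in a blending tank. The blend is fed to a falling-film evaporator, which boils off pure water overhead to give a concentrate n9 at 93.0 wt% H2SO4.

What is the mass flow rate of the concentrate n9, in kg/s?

1872 kg/s

H2SO4 entering = 451×0.582 + 1100×0.103 + 1730×0.789 = 1740.8 kg/s.
All H2SO4 reports to n9, so n9 = 1740.8/0.930 = 1871.8 kg/s.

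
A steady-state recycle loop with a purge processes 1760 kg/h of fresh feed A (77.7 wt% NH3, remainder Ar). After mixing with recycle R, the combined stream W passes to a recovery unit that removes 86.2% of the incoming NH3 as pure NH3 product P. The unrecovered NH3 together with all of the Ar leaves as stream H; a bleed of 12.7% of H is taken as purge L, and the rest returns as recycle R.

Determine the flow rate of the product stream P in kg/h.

1340 kg/h

NH3 in W: m_A = 1760×0.777 + (1−0.127)·(1−0.862)·m_A, so m_A = 1367.5/0.8795 = 1554.8 kg/h.
Product P = 0.862×1554.8 = 1340.3 kg/h.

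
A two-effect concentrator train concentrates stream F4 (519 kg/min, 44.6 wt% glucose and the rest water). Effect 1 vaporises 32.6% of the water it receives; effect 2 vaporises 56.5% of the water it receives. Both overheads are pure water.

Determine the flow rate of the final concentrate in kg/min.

water in feed = 519×0.554 = 287.53 kg/min.
After stage 1: water left = (1−0.326)×287.53 = 193.79; stream total = 425.27 kg/min.
After stage 2: water left = (1−0.565)×193.79 = 84.3; final concentrate = 315.77 kg/min.

315.8 kg/min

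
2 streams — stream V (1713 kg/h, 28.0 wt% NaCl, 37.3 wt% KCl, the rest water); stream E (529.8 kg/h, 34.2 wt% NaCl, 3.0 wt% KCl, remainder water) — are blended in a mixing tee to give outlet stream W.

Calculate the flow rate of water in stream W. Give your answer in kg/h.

927.1 kg/h

water out = water in = 1713×0.347 + 529.8×0.628 = 927.13 kg/h.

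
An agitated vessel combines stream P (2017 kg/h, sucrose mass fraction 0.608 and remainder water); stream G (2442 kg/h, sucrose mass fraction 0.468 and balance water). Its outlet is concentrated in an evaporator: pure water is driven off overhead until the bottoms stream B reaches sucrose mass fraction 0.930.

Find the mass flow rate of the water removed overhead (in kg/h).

1911 kg/h

sucrose entering = 2017×0.608 + 2442×0.468 = 2369.2 kg/h.
All sucrose reports to B, so B = 2369.2/0.930 = 2547.5 kg/h.
Total feed = 4459 kg/h; overhead = 4459 − 2547.5 = 1911.5 kg/h.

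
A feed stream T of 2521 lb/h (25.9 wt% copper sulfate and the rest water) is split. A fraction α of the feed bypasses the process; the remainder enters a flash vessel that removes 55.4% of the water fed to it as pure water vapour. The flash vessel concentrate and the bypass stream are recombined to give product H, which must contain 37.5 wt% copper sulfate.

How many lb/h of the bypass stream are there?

621.4 lb/h

All 2521×0.259 = 652.94 lb/h of copper sulfate reaches H, so H = 652.94/0.375 = 1741.2 lb/h and vapour = 779.83 lb/h.
The evaporator receives (1−α)·2521 of feed at 0.741 water and removes 0.554 of that water:
0.554×0.741×(1−α)×2521 = 779.83
(1−α) = 779.83/1034.9 = 0.7535;  α = 0.2465.
Bypass flow = 0.2465×2521 = 621.36 lb/h.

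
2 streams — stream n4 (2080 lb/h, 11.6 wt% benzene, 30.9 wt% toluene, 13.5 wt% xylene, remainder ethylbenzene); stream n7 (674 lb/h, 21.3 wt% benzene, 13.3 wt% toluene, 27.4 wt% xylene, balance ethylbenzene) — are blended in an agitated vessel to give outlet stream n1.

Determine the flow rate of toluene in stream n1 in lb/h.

732.4 lb/h

toluene out = toluene in = 2080×0.309 + 674×0.133 = 732.36 lb/h.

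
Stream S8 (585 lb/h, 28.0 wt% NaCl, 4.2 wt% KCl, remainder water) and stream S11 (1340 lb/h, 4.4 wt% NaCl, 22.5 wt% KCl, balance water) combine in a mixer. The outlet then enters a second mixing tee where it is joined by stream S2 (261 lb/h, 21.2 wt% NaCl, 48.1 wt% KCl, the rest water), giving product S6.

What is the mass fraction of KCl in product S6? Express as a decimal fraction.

0.207

Overall, product flow = 2186 lb/h.
KCl in = 585×0.042 + 1340×0.225 + 261×0.481 = 451.61 lb/h.
KCl fraction in S6 = 0.207.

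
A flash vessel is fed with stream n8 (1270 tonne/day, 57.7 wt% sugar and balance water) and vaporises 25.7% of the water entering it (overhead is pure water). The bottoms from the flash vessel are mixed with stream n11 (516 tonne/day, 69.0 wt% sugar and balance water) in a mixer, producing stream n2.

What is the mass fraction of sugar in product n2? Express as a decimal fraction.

0.661

Vapour removed = 0.257×0.423×1270 = 138.06 tonne/day; concentrate = 1131.9 tonne/day.
sugar reaching the mixer = 732.79 (from concentrate) + 516×0.690 = 1088.8 tonne/day.
Product flow = 1131.9 + 516 = 1647.9 tonne/day; sugar fraction = 0.661.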